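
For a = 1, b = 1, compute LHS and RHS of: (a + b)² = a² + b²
LHS = (1 + 1)² = 4
RHS = 1² + 1² = 2

LHS ≠ RHS, so the equation does not hold here.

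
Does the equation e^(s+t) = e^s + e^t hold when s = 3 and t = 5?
Fails

Substituting s = 3, t = 5:

LHS = e^(3+5) = e^8 ≈ 2981
RHS = e^3 + e^5 ≈ 168.5

LHS ≠ RHS, so the equation does not hold at this point.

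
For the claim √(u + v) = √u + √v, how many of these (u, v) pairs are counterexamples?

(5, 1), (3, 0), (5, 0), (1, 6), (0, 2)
2

Testing each pair:
(5, 1): LHS = √(6) ≈ 2.449, RHS = 1 + √(5) ≈ 3.236 → counterexample
(3, 0): LHS = √(3) ≈ 1.732, RHS = √(3) ≈ 1.732 → satisfies claim
(5, 0): LHS = √(5) ≈ 2.236, RHS = √(5) ≈ 2.236 → satisfies claim
(1, 6): LHS = √(7) ≈ 2.646, RHS = 1 + √(6) ≈ 3.449 → counterexample
(0, 2): LHS = √(2) ≈ 1.414, RHS = √(2) ≈ 1.414 → satisfies claim

That makes 2 counterexamples.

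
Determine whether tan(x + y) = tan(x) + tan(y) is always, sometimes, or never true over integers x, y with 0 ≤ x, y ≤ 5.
Sometimes true

It holds at (x, y) = (0, 0) (both sides equal 0), but fails at (x, y) = (2, 2) (LHS = tan(4) ≈ 1.158, RHS = 2·tan(2) ≈ -4.37).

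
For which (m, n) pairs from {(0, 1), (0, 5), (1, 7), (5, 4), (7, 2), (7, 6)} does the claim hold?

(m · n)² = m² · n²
All pairs

Testing each pair:
(0, 1): LHS = 0, RHS = 0 → holds
(0, 5): LHS = 0, RHS = 0 → holds
(1, 7): LHS = 49, RHS = 49 → holds
(5, 4): LHS = 400, RHS = 400 → holds
(7, 2): LHS = 196, RHS = 196 → holds
(7, 6): LHS = 1764, RHS = 1764 → holds

Every pair satisfies the claim.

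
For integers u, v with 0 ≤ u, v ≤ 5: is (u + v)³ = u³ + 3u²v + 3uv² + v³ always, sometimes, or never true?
Always true

The identity holds for every pair in the range. For instance at (u, v) = (1, 1): both sides equal 8.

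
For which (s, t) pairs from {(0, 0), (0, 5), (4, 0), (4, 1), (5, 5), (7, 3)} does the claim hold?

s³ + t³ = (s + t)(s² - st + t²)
All pairs

Testing each pair:
(0, 0): LHS = 0, RHS = 0 → holds
(0, 5): LHS = 125, RHS = 125 → holds
(4, 0): LHS = 64, RHS = 64 → holds
(4, 1): LHS = 65, RHS = 65 → holds
(5, 5): LHS = 250, RHS = 250 → holds
(7, 3): LHS = 370, RHS = 370 → holds

Every pair satisfies the claim.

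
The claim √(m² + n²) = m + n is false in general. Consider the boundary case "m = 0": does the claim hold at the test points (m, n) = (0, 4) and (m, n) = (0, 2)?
Yes, holds at both test points

At (0, 4): LHS = 4, RHS = 4 → equal
At (0, 2): LHS = 2, RHS = 2 → equal

So the claim does hold at both of these boundary points, even though it is not an identity.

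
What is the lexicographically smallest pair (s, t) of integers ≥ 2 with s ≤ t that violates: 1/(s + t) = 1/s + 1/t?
(s, t) = (2, 2)

Substituting (2, 2) into the claim:
LHS = 1/(2 + 2) = 1/4
RHS = 1/2 + 1/2 = 1

Since LHS ≠ RHS, this pair disproves the claim, and no lexicographically smaller pair (s ≤ t, integers ≥ 2) does.

For instance (5, 9) is also a counterexample (LHS = 1/14, RHS = 14/45), but it's lexicographically larger.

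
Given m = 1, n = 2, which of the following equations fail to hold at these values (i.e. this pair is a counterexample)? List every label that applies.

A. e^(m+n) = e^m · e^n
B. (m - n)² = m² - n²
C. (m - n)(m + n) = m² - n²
B

Evaluating each claim at the given values:
A. LHS = e^3 ≈ 20.09, RHS = e^3 ≈ 20.09 → holds here (LHS = RHS)
B. LHS = 1, RHS = -3 → fails here (LHS ≠ RHS)
C. LHS = -3, RHS = -3 → holds here (LHS = RHS)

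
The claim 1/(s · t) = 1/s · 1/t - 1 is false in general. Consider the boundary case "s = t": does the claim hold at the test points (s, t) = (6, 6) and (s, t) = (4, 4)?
At (6, 6): LHS = 1/36 ≠ RHS = -35/36
At (4, 4): LHS = 1/16 ≠ RHS = -15/16

Answer: No, fails at both test points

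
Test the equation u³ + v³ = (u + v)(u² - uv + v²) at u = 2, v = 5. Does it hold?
Substituting u = 2, v = 5:

LHS = 2³ + 5³ = 133
RHS = (2 + 5)(2² - 2·5 + 5²) = 133

LHS = RHS, so the equation holds at this point.

Answer: Holds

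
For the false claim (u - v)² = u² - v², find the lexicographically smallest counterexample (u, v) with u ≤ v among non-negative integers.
(u, v) = (0, 1)

At (0, 0): both sides equal 0, so it holds there.

Substituting (0, 1) into the claim:
LHS = (0 - 1)² = 1
RHS = 0² - 1² = -1

Since LHS ≠ RHS, this pair disproves the claim, and no lexicographically smaller pair (u ≤ v, non-negative integers) does.

For instance (0, 4) is also a counterexample (LHS = 16, RHS = -16), but it's lexicographically larger.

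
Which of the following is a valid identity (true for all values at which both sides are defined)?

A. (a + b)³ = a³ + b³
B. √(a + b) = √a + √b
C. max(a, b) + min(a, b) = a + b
C

A: fails at (5, 5) — LHS = 1000, RHS = 250.
B: fails at (4, 4) — LHS = 2·√(2) ≈ 2.828, RHS = 4.
C: holds — e.g. at (2, 7), both sides equal 9.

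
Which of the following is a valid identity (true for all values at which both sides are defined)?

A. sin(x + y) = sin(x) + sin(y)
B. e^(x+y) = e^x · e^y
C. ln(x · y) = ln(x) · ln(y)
A: fails at (4, 5) — LHS = sin(9) ≈ 0.4121, RHS = sin(5) + sin(4) ≈ -1.716.
B: holds — e.g. at (1, 2), both sides equal e^3 ≈ 20.09.
C: fails at (4, 4) — LHS = ln(16) ≈ 2.773, RHS = ln(4)² ≈ 1.922.

Answer: B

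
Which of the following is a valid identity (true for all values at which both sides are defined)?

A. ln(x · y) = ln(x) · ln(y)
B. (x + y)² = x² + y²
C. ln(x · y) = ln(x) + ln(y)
A: fails at (1, 3) — LHS = ln(3) ≈ 1.099, RHS = 0.
B: fails at (2, 5) — LHS = 49, RHS = 29.
C: holds — e.g. at (3, 5), both sides equal ln(15) ≈ 2.708.

Answer: C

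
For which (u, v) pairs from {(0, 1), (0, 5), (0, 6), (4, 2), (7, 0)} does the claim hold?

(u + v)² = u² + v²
Testing each pair:
(0, 1): LHS = 1, RHS = 1 → holds
(0, 5): LHS = 25, RHS = 25 → holds
(0, 6): LHS = 36, RHS = 36 → holds
(4, 2): LHS = 36, RHS = 20 → fails
(7, 0): LHS = 49, RHS = 49 → holds

4 of 5 pairs satisfy the claim.

Answer: (0, 1), (0, 5), (0, 6), (7, 0)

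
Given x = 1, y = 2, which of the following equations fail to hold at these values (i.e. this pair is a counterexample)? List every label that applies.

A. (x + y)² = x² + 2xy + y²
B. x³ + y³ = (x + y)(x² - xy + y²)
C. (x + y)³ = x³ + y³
C

Evaluating each claim at the given values:
A. LHS = 9, RHS = 9 → holds here (LHS = RHS)
B. LHS = 9, RHS = 9 → holds here (LHS = RHS)
C. LHS = 27, RHS = 9 → fails here (LHS ≠ RHS)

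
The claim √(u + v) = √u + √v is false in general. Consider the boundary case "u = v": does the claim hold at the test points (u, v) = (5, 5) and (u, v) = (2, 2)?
At (5, 5): LHS = √(10) ≈ 3.162 ≠ RHS = 2·√(5) ≈ 4.472
At (2, 2): LHS = 2 ≠ RHS = 2·√(2) ≈ 2.828

Answer: No, fails at both test points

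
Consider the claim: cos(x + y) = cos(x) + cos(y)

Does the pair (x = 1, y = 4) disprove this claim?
Yes

Substituting x = 1, y = 4:
LHS = cos(1 + 4) = cos(5) ≈ 0.2837
RHS = cos(1) + cos(4) ≈ -0.1133

Since LHS ≠ RHS, this pair disproves the claim.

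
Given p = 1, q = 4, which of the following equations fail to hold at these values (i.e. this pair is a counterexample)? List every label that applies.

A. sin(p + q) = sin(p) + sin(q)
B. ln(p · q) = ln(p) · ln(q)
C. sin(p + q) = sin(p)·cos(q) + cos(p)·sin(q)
A, B

Evaluating each claim at the given values:
A. LHS = sin(5) ≈ -0.9589, RHS = sin(4) + sin(1) ≈ 0.08467 → fails here (LHS ≠ RHS)
B. LHS = ln(4) ≈ 1.386, RHS = 0 → fails here (LHS ≠ RHS)
C. LHS = sin(5) ≈ -0.9589, RHS = sin(1)·cos(4) + sin(4)·cos(1) ≈ -0.9589 → holds here (LHS = RHS)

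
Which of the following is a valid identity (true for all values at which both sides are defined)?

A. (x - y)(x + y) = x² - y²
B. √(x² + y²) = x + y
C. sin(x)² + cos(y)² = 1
A: holds — e.g. at (1, 5), both sides equal -24.
B: fails at (1, 4) — LHS = √(17) ≈ 4.123, RHS = 5.
C: fails at (1, 3) — LHS = sin(1)² + cos(3)² ≈ 1.688, RHS = 1.

Answer: A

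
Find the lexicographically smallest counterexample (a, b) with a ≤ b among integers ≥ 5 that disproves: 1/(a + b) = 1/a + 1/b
(a, b) = (5, 5)

Substituting (5, 5) into the claim:
LHS = 1/(5 + 5) = 1/10
RHS = 1/5 + 1/5 = 2/5

Since LHS ≠ RHS, this pair disproves the claim, and no lexicographically smaller pair (a ≤ b, integers ≥ 5) does.

For instance (7, 8) is also a counterexample (LHS = 1/15, RHS = 15/56), but it's lexicographically larger.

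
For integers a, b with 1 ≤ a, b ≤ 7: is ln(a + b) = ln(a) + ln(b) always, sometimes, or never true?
Sometimes true

It holds at (a, b) = (2, 2) (both sides equal ln(4) ≈ 1.386), but fails at (a, b) = (2, 3) (LHS = ln(5) ≈ 1.609, RHS = ln(2) + ln(3) ≈ 1.792).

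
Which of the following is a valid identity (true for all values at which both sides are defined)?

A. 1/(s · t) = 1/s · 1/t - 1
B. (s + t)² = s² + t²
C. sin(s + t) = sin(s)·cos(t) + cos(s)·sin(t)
A: fails at (5, 8) — LHS = 1/40, RHS = -39/40.
B: fails at (1, 1) — LHS = 4, RHS = 2.
C: holds — e.g. at (2, 4), both sides equal sin(6) ≈ -0.2794.

Answer: C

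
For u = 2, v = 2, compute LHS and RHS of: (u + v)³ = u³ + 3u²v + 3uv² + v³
LHS = (2 + 2)³ = 64
RHS = 2³ + 3·2²·2 + 3·2·2² + 2³ = 64

LHS = RHS: the two sides agree.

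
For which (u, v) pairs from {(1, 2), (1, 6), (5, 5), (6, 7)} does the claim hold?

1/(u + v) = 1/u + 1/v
None

Testing each pair:
(1, 2): LHS = 1/3, RHS = 3/2 → fails
(1, 6): LHS = 1/7, RHS = 7/6 → fails
(5, 5): LHS = 1/10, RHS = 2/5 → fails
(6, 7): LHS = 1/13, RHS = 13/42 → fails

No pair satisfies the claim.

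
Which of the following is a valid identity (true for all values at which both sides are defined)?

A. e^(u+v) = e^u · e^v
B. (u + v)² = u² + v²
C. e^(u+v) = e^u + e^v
A

A: holds — e.g. at (5, 5), both sides equal e^10 ≈ 22026.5.
B: fails at (1, 5) — LHS = 36, RHS = 26.
C: fails at (2, 5) — LHS = e^7 ≈ 1097, RHS = e^2 + e^5 ≈ 155.8.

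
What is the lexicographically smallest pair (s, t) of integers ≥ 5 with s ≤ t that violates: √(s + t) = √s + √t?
Substituting (5, 5) into the claim:
LHS = √(5 + 5) = √(10) ≈ 3.162
RHS = √5 + √5 = 2·√(5) ≈ 4.472

Since LHS ≠ RHS, this pair disproves the claim, and no lexicographically smaller pair (s ≤ t, integers ≥ 5) does.

For instance (6, 9) is also a counterexample (LHS = √(15) ≈ 3.873, RHS = √(6) + 3 ≈ 5.449), but it's lexicographically larger.

Answer: (s, t) = (5, 5)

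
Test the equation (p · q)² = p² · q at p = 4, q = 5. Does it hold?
Fails

Substituting p = 4, q = 5:

LHS = (4 · 5)² = 400
RHS = 4² · 5 = 80

LHS ≠ RHS, so the equation does not hold at this point.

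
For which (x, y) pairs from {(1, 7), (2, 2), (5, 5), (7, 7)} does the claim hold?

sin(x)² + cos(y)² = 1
(2, 2), (5, 5), (7, 7)

Testing each pair:
(1, 7): LHS = cos(7)² + sin(1)² ≈ 1.276, RHS = 1 → fails
(2, 2): LHS = cos(2)² + sin(2)² = 1, RHS = 1 → holds
(5, 5): LHS = cos(5)² + sin(5)² = 1, RHS = 1 → holds
(7, 7): LHS = sin(7)² + cos(7)² = 1, RHS = 1 → holds

3 of 4 pairs satisfy the claim.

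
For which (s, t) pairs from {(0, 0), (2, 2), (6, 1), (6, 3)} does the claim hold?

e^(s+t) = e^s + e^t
None

Testing each pair:
(0, 0): LHS = 1, RHS = 2 → fails
(2, 2): LHS = e^4 ≈ 54.6, RHS = 2·e^2 ≈ 14.78 → fails
(6, 1): LHS = e^7 ≈ 1097, RHS = e + e^6 ≈ 406.1 → fails
(6, 3): LHS = e^9 ≈ 8103, RHS = e^3 + e^6 ≈ 423.5 → fails

No pair satisfies the claim.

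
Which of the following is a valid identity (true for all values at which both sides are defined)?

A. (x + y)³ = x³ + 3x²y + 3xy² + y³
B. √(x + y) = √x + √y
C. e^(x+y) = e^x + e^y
A: holds — e.g. at (4, 5), both sides equal 729.
B: fails at (3, 5) — LHS = 2·√(2) ≈ 2.828, RHS = √(3) + √(5) ≈ 3.968.
C: fails at (3, 5) — LHS = e^8 ≈ 2981, RHS = e^3 + e^5 ≈ 168.5.

Answer: A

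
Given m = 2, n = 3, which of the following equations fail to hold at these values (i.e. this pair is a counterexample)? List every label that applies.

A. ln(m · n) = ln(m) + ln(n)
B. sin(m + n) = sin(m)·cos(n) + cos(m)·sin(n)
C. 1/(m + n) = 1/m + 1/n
C

Evaluating each claim at the given values:
A. LHS = ln(6) ≈ 1.792, RHS = ln(2) + ln(3) ≈ 1.792 → holds here (LHS = RHS)
B. LHS = sin(5) ≈ -0.9589, RHS = sin(2)·cos(3) + sin(3)·cos(2) ≈ -0.9589 → holds here (LHS = RHS)
C. LHS = 1/5, RHS = 5/6 → fails here (LHS ≠ RHS)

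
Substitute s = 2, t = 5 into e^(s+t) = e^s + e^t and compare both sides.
LHS = e^(2+5) = e^7 ≈ 1097
RHS = e^2 + e^5 ≈ 155.8

LHS ≠ RHS (they differ by about 940.8), so the equation does not hold here.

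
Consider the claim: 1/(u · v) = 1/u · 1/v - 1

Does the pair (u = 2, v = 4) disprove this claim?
Yes

Substituting u = 2, v = 4:
LHS = 1/(2 · 4) = 1/8
RHS = 1/2 · 1/4 - 1 = -7/8

Since LHS ≠ RHS, this pair disproves the claim.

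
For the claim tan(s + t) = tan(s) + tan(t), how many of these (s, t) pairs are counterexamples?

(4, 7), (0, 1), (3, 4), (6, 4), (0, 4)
Testing each pair:
(4, 7): LHS = tan(11) ≈ -226, RHS = tan(7) + tan(4) ≈ 2.029 → counterexample
(0, 1): LHS = tan(1) ≈ 1.557, RHS = tan(1) ≈ 1.557 → satisfies claim
(3, 4): LHS = tan(7) ≈ 0.8714, RHS = tan(3) + tan(4) ≈ 1.015 → counterexample
(6, 4): LHS = tan(10) ≈ 0.6484, RHS = tan(6) + tan(4) ≈ 0.8668 → counterexample
(0, 4): LHS = tan(4) ≈ 1.158, RHS = tan(4) ≈ 1.158 → satisfies claim

That makes 3 counterexamples.

Answer: 3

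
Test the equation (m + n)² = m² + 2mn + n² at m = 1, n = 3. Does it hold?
Substituting m = 1, n = 3:

LHS = (1 + 3)² = 16
RHS = 1² + 2·1·3 + 3² = 16

LHS = RHS, so the equation holds at this point.

Answer: Holds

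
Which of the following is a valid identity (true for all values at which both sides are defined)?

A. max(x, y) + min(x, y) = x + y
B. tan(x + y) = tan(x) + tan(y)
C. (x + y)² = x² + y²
A

A: holds — e.g. at (4, 5), both sides equal 9.
B: fails at (1, 3) — LHS = tan(4) ≈ 1.158, RHS = tan(3) + tan(1) ≈ 1.415.
C: fails at (4, 5) — LHS = 81, RHS = 41.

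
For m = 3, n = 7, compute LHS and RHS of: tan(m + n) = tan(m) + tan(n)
LHS = tan(3 + 7) = tan(10) ≈ 0.6484
RHS = tan(3) + tan(7) ≈ 0.7289

LHS ≠ RHS (they differ by about 0.08054), so the equation does not hold here.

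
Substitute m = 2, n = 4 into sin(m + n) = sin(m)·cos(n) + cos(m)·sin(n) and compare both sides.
LHS = sin(2 + 4) = sin(6) ≈ -0.2794
RHS = sin(2)·cos(4) + cos(2)·sin(4) = sin(2)·cos(4) + sin(4)·cos(2) ≈ -0.2794

LHS = RHS: the two sides agree.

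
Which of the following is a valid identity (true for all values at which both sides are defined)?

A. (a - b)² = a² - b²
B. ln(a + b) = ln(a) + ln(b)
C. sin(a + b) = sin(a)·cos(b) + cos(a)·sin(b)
A: fails at (1, 3) — LHS = 4, RHS = -8.
B: fails at (1, 1) — LHS = ln(2) ≈ 0.6931, RHS = 0.
C: holds — e.g. at (1, 4), both sides equal sin(5) ≈ -0.9589.

Answer: C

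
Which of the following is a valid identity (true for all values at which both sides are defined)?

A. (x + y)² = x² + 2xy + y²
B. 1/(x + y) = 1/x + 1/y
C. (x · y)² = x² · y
A: holds — e.g. at (3, 7), both sides equal 100.
B: fails at (6, 7) — LHS = 1/13, RHS = 13/42.
C: fails at (4, 6) — LHS = 576, RHS = 96.

Answer: A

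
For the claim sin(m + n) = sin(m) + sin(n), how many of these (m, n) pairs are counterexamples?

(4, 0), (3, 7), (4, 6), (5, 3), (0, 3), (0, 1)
3

Testing each pair:
(4, 0): LHS = sin(4) ≈ -0.7568, RHS = sin(4) ≈ -0.7568 → satisfies claim
(3, 7): LHS = sin(10) ≈ -0.544, RHS = sin(3) + sin(7) ≈ 0.7981 → counterexample
(4, 6): LHS = sin(10) ≈ -0.544, RHS = sin(4) + sin(6) ≈ -1.036 → counterexample
(5, 3): LHS = sin(8) ≈ 0.9894, RHS = sin(5) + sin(3) ≈ -0.8178 → counterexample
(0, 3): LHS = sin(3) ≈ 0.1411, RHS = sin(3) ≈ 0.1411 → satisfies claim
(0, 1): LHS = sin(1) ≈ 0.8415, RHS = sin(1) ≈ 0.8415 → satisfies claim

That makes 3 counterexamples.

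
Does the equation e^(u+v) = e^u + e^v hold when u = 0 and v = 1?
Fails

Substituting u = 0, v = 1:

LHS = e^(0+1) = e ≈ 2.718
RHS = e^0 + e^1 = 1 + e ≈ 3.718

LHS ≠ RHS, so the equation does not hold at this point.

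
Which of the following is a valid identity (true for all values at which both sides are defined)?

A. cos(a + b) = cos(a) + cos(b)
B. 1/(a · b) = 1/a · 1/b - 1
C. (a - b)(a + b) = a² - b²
A: fails at (4, 4) — LHS = cos(8) ≈ -0.1455, RHS = 2·cos(4) ≈ -1.307.
B: fails at (6, 7) — LHS = 1/42, RHS = -41/42.
C: holds — e.g. at (4, 5), both sides equal -9.

Answer: C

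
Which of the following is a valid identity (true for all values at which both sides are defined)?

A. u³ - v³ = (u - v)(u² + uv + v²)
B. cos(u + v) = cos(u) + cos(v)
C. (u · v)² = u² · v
A

A: holds — e.g. at (1, 2), both sides equal -7.
B: fails at (2, 3) — LHS = cos(5) ≈ 0.2837, RHS = cos(3) + cos(2) ≈ -1.406.
C: fails at (2, 2) — LHS = 16, RHS = 8.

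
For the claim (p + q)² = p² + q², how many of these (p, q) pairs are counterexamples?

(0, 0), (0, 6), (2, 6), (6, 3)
2

Testing each pair:
(0, 0): LHS = 0, RHS = 0 → satisfies claim
(0, 6): LHS = 36, RHS = 36 → satisfies claim
(2, 6): LHS = 64, RHS = 40 → counterexample
(6, 3): LHS = 81, RHS = 45 → counterexample

That makes 2 counterexamples.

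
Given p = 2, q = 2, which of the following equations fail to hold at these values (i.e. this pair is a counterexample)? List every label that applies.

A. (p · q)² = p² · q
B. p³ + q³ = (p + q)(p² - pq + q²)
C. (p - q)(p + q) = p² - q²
Evaluating each claim at the given values:
A. LHS = 16, RHS = 8 → fails here (LHS ≠ RHS)
B. LHS = 16, RHS = 16 → holds here (LHS = RHS)
C. LHS = 0, RHS = 0 → holds here (LHS = RHS)

Answer: A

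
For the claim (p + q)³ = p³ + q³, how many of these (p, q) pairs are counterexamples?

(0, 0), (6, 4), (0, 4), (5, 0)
1

Testing each pair:
(0, 0): LHS = 0, RHS = 0 → satisfies claim
(6, 4): LHS = 1000, RHS = 280 → counterexample
(0, 4): LHS = 64, RHS = 64 → satisfies claim
(5, 0): LHS = 125, RHS = 125 → satisfies claim

That makes 1 counterexample.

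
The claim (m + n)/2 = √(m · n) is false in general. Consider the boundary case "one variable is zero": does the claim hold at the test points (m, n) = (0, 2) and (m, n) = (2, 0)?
At (0, 2): LHS = 1 ≠ RHS = 0
At (2, 0): LHS = 1 ≠ RHS = 0

Answer: No, fails at both test points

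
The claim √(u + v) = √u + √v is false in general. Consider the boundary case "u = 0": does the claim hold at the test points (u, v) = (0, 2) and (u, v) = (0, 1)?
Yes, holds at both test points

At (0, 2): LHS = √(2) ≈ 1.414, RHS = √(2) ≈ 1.414 → equal
At (0, 1): LHS = 1, RHS = 1 → equal

So the claim does hold at both of these boundary points, even though it is not an identity.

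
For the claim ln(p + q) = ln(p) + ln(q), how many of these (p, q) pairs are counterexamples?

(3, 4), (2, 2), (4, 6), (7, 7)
3

Testing each pair:
(3, 4): LHS = ln(7) ≈ 1.946, RHS = ln(3) + ln(4) ≈ 2.485 → counterexample
(2, 2): LHS = ln(4) ≈ 1.386, RHS = 2·ln(2) ≈ 1.386 → satisfies claim
(4, 6): LHS = ln(10) ≈ 2.303, RHS = ln(4) + ln(6) ≈ 3.178 → counterexample
(7, 7): LHS = ln(14) ≈ 2.639, RHS = 2·ln(7) ≈ 3.892 → counterexample

That makes 3 counterexamples.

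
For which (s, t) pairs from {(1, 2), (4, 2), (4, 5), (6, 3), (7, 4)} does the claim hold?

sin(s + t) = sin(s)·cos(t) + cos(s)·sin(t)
Testing each pair:
(1, 2): LHS = sin(3) ≈ 0.1411, RHS = sin(1)·cos(2) + sin(2)·cos(1) ≈ 0.1411 → holds
(4, 2): LHS = sin(6) ≈ -0.2794, RHS = sin(2)·cos(4) + sin(4)·cos(2) ≈ -0.2794 → holds
(4, 5): LHS = sin(9) ≈ 0.4121, RHS = sin(4)·cos(5) + sin(5)·cos(4) ≈ 0.4121 → holds
(6, 3): LHS = sin(9) ≈ 0.4121, RHS = sin(3)·cos(6) + sin(6)·cos(3) ≈ 0.4121 → holds
(7, 4): LHS = sin(11) ≈ -1, RHS = sin(4)·cos(7) + sin(7)·cos(4) ≈ -1 → holds

Every pair satisfies the claim.

Answer: All pairs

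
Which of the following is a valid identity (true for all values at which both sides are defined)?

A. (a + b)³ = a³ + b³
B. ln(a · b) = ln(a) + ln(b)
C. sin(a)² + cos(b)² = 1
B

A: fails at (6, 7) — LHS = 2197, RHS = 559.
B: holds — e.g. at (5, 8), both sides equal ln(40) ≈ 3.689.
C: fails at (3, 5) — LHS = sin(3)² + cos(5)² ≈ 0.1004, RHS = 1.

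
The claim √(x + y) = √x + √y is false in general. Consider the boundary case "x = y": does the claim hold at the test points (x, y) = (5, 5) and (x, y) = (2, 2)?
At (5, 5): LHS = √(10) ≈ 3.162 ≠ RHS = 2·√(5) ≈ 4.472
At (2, 2): LHS = 2 ≠ RHS = 2·√(2) ≈ 2.828

Answer: No, fails at both test points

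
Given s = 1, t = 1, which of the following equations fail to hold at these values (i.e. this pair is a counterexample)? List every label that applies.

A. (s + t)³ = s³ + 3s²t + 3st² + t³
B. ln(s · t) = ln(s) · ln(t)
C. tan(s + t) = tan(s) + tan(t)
Evaluating each claim at the given values:
A. LHS = 8, RHS = 8 → holds here (LHS = RHS)
B. LHS = 0, RHS = 0 → holds here (LHS = RHS)
C. LHS = tan(2) ≈ -2.185, RHS = 2·tan(1) ≈ 3.115 → fails here (LHS ≠ RHS)

Answer: C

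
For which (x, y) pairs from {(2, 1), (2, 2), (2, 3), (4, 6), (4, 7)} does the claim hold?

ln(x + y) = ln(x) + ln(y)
(2, 2)

Testing each pair:
(2, 1): LHS = ln(3) ≈ 1.099, RHS = ln(2) ≈ 0.6931 → fails
(2, 2): LHS = ln(4) ≈ 1.386, RHS = 2·ln(2) ≈ 1.386 → holds
(2, 3): LHS = ln(5) ≈ 1.609, RHS = ln(2) + ln(3) ≈ 1.792 → fails
(4, 6): LHS = ln(10) ≈ 2.303, RHS = ln(4) + ln(6) ≈ 3.178 → fails
(4, 7): LHS = ln(11) ≈ 2.398, RHS = ln(4) + ln(7) ≈ 3.332 → fails

1 of 5 pairs satisfies the claim.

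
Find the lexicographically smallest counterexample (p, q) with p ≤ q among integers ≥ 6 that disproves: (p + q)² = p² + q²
Substituting (6, 6) into the claim:
LHS = (6 + 6)² = 144
RHS = 6² + 6² = 72

Since LHS ≠ RHS, this pair disproves the claim, and no lexicographically smaller pair (p ≤ q, integers ≥ 6) does.

For instance (6, 13) is also a counterexample (LHS = 361, RHS = 205), but it's lexicographically larger.

Answer: (p, q) = (6, 6)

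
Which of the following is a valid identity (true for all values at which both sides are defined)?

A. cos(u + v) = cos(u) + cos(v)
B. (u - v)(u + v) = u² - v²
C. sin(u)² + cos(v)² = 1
A: fails at (1, 2) — LHS = cos(3) ≈ -0.99, RHS = cos(2) + cos(1) ≈ 0.1242.
B: holds — e.g. at (3, 7), both sides equal -40.
C: fails at (1, 2) — LHS = cos(2)² + sin(1)² ≈ 0.8813, RHS = 1.

Answer: B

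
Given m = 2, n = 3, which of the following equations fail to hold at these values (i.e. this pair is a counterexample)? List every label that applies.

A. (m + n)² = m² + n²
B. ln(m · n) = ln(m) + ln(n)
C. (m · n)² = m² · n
Evaluating each claim at the given values:
A. LHS = 25, RHS = 13 → fails here (LHS ≠ RHS)
B. LHS = ln(6) ≈ 1.792, RHS = ln(2) + ln(3) ≈ 1.792 → holds here (LHS = RHS)
C. LHS = 36, RHS = 12 → fails here (LHS ≠ RHS)

Answer: A, C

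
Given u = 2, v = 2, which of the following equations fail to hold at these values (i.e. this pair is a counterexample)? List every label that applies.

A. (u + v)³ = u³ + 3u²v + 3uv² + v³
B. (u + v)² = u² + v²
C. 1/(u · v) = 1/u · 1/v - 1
Evaluating each claim at the given values:
A. LHS = 64, RHS = 64 → holds here (LHS = RHS)
B. LHS = 16, RHS = 8 → fails here (LHS ≠ RHS)
C. LHS = 1/4, RHS = -3/4 → fails here (LHS ≠ RHS)

Answer: B, C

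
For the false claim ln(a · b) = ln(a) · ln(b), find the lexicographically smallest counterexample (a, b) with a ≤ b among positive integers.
At (1, 1): both sides equal 0, so it holds there.

Substituting (1, 2) into the claim:
LHS = ln(1 · 2) = ln(2) ≈ 0.6931
RHS = ln(1) · ln(2) = 0

Since LHS ≠ RHS, this pair disproves the claim, and no lexicographically smaller pair (a ≤ b, positive integers) does.

For instance (8, 8) is also a counterexample (LHS = ln(64) ≈ 4.159, RHS = ln(8)² ≈ 4.324), but it's lexicographically larger.

Answer: (a, b) = (1, 2)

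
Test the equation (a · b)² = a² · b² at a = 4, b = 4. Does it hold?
Holds

Substituting a = 4, b = 4:

LHS = (4 · 4)² = 256
RHS = 4² · 4² = 256

LHS = RHS, so the equation holds at this point.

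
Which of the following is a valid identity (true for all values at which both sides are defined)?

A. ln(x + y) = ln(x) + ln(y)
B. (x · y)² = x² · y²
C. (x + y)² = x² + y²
A: fails at (4, 6) — LHS = ln(10) ≈ 2.303, RHS = ln(4) + ln(6) ≈ 3.178.
B: holds — e.g. at (3, 5), both sides equal 225.
C: fails at (6, 7) — LHS = 169, RHS = 85.

Answer: B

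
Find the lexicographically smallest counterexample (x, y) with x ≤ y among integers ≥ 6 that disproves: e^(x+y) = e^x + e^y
(x, y) = (6, 6)

Substituting (6, 6) into the claim:
LHS = e^(6+6) = e^12 ≈ 162754.8
RHS = e^6 + e^6 = 2·e^6 ≈ 806.9

Since LHS ≠ RHS, this pair disproves the claim, and no lexicographically smaller pair (x ≤ y, integers ≥ 6) does.

For instance (10, 10) is also a counterexample (LHS = e^20 ≈ 485165195.4, RHS = 2·e^10 ≈ 44052.9), but it's lexicographically larger.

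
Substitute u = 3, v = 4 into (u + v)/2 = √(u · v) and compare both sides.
LHS = (3 + 4)/2 = 7/2
RHS = √(3 · 4) = 2·√(3) ≈ 3.464

LHS ≠ RHS (they differ by about 0.0359), so the equation does not hold here.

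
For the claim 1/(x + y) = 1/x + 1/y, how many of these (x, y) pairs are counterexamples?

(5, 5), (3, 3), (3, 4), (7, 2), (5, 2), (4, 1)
Testing each pair:
(5, 5): LHS = 1/10, RHS = 2/5 → counterexample
(3, 3): LHS = 1/6, RHS = 2/3 → counterexample
(3, 4): LHS = 1/7, RHS = 7/12 → counterexample
(7, 2): LHS = 1/9, RHS = 9/14 → counterexample
(5, 2): LHS = 1/7, RHS = 7/10 → counterexample
(4, 1): LHS = 1/5, RHS = 5/4 → counterexample

That makes 6 counterexamples.

Answer: 6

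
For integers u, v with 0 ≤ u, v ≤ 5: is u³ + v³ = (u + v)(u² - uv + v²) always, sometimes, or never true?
The identity holds for every pair in the range. For instance at (u, v) = (5, 0): both sides equal 125.

Answer: Always true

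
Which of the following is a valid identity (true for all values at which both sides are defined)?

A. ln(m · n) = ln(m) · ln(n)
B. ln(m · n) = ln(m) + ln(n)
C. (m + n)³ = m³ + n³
A: fails at (4, 6) — LHS = ln(24) ≈ 3.178, RHS = ln(4)·ln(6) ≈ 2.484.
B: holds — e.g. at (3, 3), both sides equal ln(9) ≈ 2.197.
C: fails at (1, 1) — LHS = 8, RHS = 2.

Answer: B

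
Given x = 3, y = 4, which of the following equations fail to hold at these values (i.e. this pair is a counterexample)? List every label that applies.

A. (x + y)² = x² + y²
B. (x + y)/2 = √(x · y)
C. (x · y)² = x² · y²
A, B

Evaluating each claim at the given values:
A. LHS = 49, RHS = 25 → fails here (LHS ≠ RHS)
B. LHS = 7/2, RHS = 2·√(3) ≈ 3.464 → fails here (LHS ≠ RHS)
C. LHS = 144, RHS = 144 → holds here (LHS = RHS)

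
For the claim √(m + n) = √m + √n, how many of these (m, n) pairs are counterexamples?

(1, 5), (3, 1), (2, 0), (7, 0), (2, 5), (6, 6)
Testing each pair:
(1, 5): LHS = √(6) ≈ 2.449, RHS = 1 + √(5) ≈ 3.236 → counterexample
(3, 1): LHS = 2, RHS = 1 + √(3) ≈ 2.732 → counterexample
(2, 0): LHS = √(2) ≈ 1.414, RHS = √(2) ≈ 1.414 → satisfies claim
(7, 0): LHS = √(7) ≈ 2.646, RHS = √(7) ≈ 2.646 → satisfies claim
(2, 5): LHS = √(7) ≈ 2.646, RHS = √(2) + √(5) ≈ 3.65 → counterexample
(6, 6): LHS = 2·√(3) ≈ 3.464, RHS = 2·√(6) ≈ 4.899 → counterexample

That makes 4 counterexamples.

Answer: 4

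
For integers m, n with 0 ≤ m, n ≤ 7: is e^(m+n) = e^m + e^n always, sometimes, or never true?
Never true

The claim fails for every pair in the range. For instance at (m, n) = (4, 2): LHS = e^6 ≈ 403.4, RHS = e^2 + e^4 ≈ 61.99.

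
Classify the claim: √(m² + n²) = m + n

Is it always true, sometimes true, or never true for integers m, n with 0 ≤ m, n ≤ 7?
Sometimes true

It holds at (m, n) = (0, 5) (both sides equal 5), but fails at (m, n) = (4, 1) (LHS = √(17) ≈ 4.123, RHS = 5).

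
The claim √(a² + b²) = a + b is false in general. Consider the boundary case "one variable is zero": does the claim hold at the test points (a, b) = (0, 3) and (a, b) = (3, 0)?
At (0, 3): LHS = 3, RHS = 3 → equal
At (3, 0): LHS = 3, RHS = 3 → equal

So the claim does hold at both of these boundary points, even though it is not an identity.

Answer: Yes, holds at both test points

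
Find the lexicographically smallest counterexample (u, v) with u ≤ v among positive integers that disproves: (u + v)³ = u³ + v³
(u, v) = (1, 1)

Substituting (1, 1) into the claim:
LHS = (1 + 1)³ = 8
RHS = 1³ + 1³ = 2

Since LHS ≠ RHS, this pair disproves the claim, and no lexicographically smaller pair (u ≤ v, positive integers) does.

For instance (2, 6) is also a counterexample (LHS = 512, RHS = 224), but it's lexicographically larger.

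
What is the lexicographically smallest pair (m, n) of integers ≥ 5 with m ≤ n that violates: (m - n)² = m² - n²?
At (5, 5): both sides equal 0, so it holds there.

Substituting (5, 6) into the claim:
LHS = (5 - 6)² = 1
RHS = 5² - 6² = -11

Since LHS ≠ RHS, this pair disproves the claim, and no lexicographically smaller pair (m ≤ n, integers ≥ 5) does.

For instance (6, 8) is also a counterexample (LHS = 4, RHS = -28), but it's lexicographically larger.

Answer: (m, n) = (5, 6)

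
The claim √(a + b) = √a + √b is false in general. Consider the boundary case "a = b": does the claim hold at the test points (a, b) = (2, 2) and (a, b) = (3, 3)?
At (2, 2): LHS = 2 ≠ RHS = 2·√(2) ≈ 2.828
At (3, 3): LHS = √(6) ≈ 2.449 ≠ RHS = 2·√(3) ≈ 3.464

Answer: No, fails at both test points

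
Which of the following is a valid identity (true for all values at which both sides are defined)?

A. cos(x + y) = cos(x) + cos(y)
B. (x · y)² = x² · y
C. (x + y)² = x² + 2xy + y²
C

A: fails at (1, 4) — LHS = cos(5) ≈ 0.2837, RHS = cos(4) + cos(1) ≈ -0.1133.
B: fails at (4, 5) — LHS = 400, RHS = 80.
C: holds — e.g. at (1, 5), both sides equal 36.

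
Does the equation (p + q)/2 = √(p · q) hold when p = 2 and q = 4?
Fails

Substituting p = 2, q = 4:

LHS = (2 + 4)/2 = 3
RHS = √(2 · 4) = 2·√(2) ≈ 2.828

LHS ≠ RHS, so the equation does not hold at this point.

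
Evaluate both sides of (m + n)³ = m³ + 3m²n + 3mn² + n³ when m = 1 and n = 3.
LHS = (1 + 3)³ = 64
RHS = 1³ + 3·1²·3 + 3·1·3² + 3³ = 64

LHS = RHS: the two sides agree.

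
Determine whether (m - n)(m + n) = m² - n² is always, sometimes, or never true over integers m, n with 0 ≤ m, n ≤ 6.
Always true

The identity holds for every pair in the range. For instance at (m, n) = (3, 3): both sides equal 0.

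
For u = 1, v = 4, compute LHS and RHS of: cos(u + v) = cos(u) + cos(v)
LHS = cos(1 + 4) = cos(5) ≈ 0.2837
RHS = cos(1) + cos(4) ≈ -0.1133

LHS ≠ RHS (they differ by about 0.397), so the equation does not hold here.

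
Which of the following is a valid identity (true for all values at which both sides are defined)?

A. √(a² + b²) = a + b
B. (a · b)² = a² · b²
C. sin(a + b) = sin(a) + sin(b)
A: fails at (1, 2) — LHS = √(5) ≈ 2.236, RHS = 3.
B: holds — e.g. at (4, 6), both sides equal 576.
C: fails at (4, 6) — LHS = sin(10) ≈ -0.544, RHS = sin(4) + sin(6) ≈ -1.036.

Answer: B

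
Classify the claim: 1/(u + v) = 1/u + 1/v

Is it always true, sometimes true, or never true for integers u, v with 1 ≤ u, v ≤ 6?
The claim fails for every pair in the range. For instance at (u, v) = (5, 1): LHS = 1/6, RHS = 6/5.

Answer: Never true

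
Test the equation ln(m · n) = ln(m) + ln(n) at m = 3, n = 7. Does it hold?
Substituting m = 3, n = 7:

LHS = ln(3 · 7) = ln(21) ≈ 3.045
RHS = ln(3) + ln(7) ≈ 3.045

LHS = RHS, so the equation holds at this point.

Answer: Holds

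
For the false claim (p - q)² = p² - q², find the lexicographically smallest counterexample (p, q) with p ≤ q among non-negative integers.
(p, q) = (0, 1)

At (0, 0): both sides equal 0, so it holds there.

Substituting (0, 1) into the claim:
LHS = (0 - 1)² = 1
RHS = 0² - 1² = -1

Since LHS ≠ RHS, this pair disproves the claim, and no lexicographically smaller pair (p ≤ q, non-negative integers) does.

For instance (0, 6) is also a counterexample (LHS = 36, RHS = -36), but it's lexicographically larger.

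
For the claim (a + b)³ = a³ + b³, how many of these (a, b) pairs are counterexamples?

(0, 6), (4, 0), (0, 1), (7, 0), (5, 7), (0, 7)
1

Testing each pair:
(0, 6): LHS = 216, RHS = 216 → satisfies claim
(4, 0): LHS = 64, RHS = 64 → satisfies claim
(0, 1): LHS = 1, RHS = 1 → satisfies claim
(7, 0): LHS = 343, RHS = 343 → satisfies claim
(5, 7): LHS = 1728, RHS = 468 → counterexample
(0, 7): LHS = 343, RHS = 343 → satisfies claim

That makes 1 counterexample.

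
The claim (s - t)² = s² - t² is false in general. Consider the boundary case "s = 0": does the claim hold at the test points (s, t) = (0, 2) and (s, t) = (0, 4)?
At (0, 2): LHS = 4 ≠ RHS = -4
At (0, 4): LHS = 16 ≠ RHS = -16

Answer: No, fails at both test points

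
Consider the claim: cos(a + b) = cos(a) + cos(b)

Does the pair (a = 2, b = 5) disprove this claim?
Substituting a = 2, b = 5:
LHS = cos(2 + 5) = cos(7) ≈ 0.7539
RHS = cos(2) + cos(5) ≈ -0.1325

Since LHS ≠ RHS, this pair disproves the claim.

Answer: Yes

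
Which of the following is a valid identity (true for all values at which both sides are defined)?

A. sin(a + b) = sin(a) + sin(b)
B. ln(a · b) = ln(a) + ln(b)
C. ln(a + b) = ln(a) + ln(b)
A: fails at (5, 8) — LHS = sin(13) ≈ 0.4202, RHS = sin(5) + sin(8) ≈ 0.03043.
B: holds — e.g. at (3, 5), both sides equal ln(15) ≈ 2.708.
C: fails at (1, 1) — LHS = ln(2) ≈ 0.6931, RHS = 0.

Answer: B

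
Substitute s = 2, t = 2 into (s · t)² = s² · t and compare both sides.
LHS = (2 · 2)² = 16
RHS = 2² · 2 = 8

LHS ≠ RHS, so the equation does not hold here.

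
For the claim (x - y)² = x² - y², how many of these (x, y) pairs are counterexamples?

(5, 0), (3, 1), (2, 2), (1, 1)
1

Testing each pair:
(5, 0): LHS = 25, RHS = 25 → satisfies claim
(3, 1): LHS = 4, RHS = 8 → counterexample
(2, 2): LHS = 0, RHS = 0 → satisfies claim
(1, 1): LHS = 0, RHS = 0 → satisfies claim

That makes 1 counterexample.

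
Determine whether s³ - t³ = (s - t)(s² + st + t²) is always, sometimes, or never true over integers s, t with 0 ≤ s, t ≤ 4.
Always true

The identity holds for every pair in the range. For instance at (s, t) = (0, 2): both sides equal -8.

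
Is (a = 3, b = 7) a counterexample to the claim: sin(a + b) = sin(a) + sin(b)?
Yes

Substituting a = 3, b = 7:
LHS = sin(3 + 7) = sin(10) ≈ -0.544
RHS = sin(3) + sin(7) ≈ 0.7981

Since LHS ≠ RHS, this pair disproves the claim.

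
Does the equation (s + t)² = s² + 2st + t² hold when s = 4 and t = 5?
Holds

Substituting s = 4, t = 5:

LHS = (4 + 5)² = 81
RHS = 4² + 2·4·5 + 5² = 81

LHS = RHS, so the equation holds at this point.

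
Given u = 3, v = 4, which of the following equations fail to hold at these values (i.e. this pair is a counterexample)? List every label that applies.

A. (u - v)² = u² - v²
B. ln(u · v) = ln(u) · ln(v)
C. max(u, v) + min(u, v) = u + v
A, B

Evaluating each claim at the given values:
A. LHS = 1, RHS = -7 → fails here (LHS ≠ RHS)
B. LHS = ln(12) ≈ 2.485, RHS = ln(3)·ln(4) ≈ 1.523 → fails here (LHS ≠ RHS)
C. LHS = 7, RHS = 7 → holds here (LHS = RHS)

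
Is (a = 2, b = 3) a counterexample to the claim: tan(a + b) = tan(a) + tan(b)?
Substituting a = 2, b = 3:
LHS = tan(2 + 3) = tan(5) ≈ -3.381
RHS = tan(2) + tan(3) ≈ -2.328

Since LHS ≠ RHS, this pair disproves the claim.

Answer: Yes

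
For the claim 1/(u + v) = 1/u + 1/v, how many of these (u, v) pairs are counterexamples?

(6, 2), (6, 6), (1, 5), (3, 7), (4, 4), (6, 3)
Testing each pair:
(6, 2): LHS = 1/8, RHS = 2/3 → counterexample
(6, 6): LHS = 1/12, RHS = 1/3 → counterexample
(1, 5): LHS = 1/6, RHS = 6/5 → counterexample
(3, 7): LHS = 1/10, RHS = 10/21 → counterexample
(4, 4): LHS = 1/8, RHS = 1/2 → counterexample
(6, 3): LHS = 1/9, RHS = 1/2 → counterexample

That makes 6 counterexamples.

Answer: 6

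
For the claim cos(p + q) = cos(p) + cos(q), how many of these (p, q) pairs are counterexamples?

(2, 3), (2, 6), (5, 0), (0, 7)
4

Testing each pair:
(2, 3): LHS = cos(5) ≈ 0.2837, RHS = cos(3) + cos(2) ≈ -1.406 → counterexample
(2, 6): LHS = cos(8) ≈ -0.1455, RHS = cos(2) + cos(6) ≈ 0.544 → counterexample
(5, 0): LHS = cos(5) ≈ 0.2837, RHS = cos(5) + 1 ≈ 1.284 → counterexample
(0, 7): LHS = cos(7) ≈ 0.7539, RHS = cos(7) + 1 ≈ 1.754 → counterexample

That makes 4 counterexamples.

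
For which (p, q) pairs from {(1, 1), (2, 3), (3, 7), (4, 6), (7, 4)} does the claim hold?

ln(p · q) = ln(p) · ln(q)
Testing each pair:
(1, 1): LHS = 0, RHS = 0 → holds
(2, 3): LHS = ln(6) ≈ 1.792, RHS = ln(2)·ln(3) ≈ 0.7615 → fails
(3, 7): LHS = ln(21) ≈ 3.045, RHS = ln(3)·ln(7) ≈ 2.138 → fails
(4, 6): LHS = ln(24) ≈ 3.178, RHS = ln(4)·ln(6) ≈ 2.484 → fails
(7, 4): LHS = ln(28) ≈ 3.332, RHS = ln(4)·ln(7) ≈ 2.698 → fails

1 of 5 pairs satisfies the claim.

Answer: (1, 1)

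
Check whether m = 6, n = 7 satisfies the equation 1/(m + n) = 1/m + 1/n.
Fails

Substituting m = 6, n = 7:

LHS = 1/(6 + 7) = 1/13
RHS = 1/6 + 1/7 = 13/42

LHS ≠ RHS, so the equation does not hold at this point.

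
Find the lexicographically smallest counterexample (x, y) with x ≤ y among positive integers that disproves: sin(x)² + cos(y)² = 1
Substituting (1, 2) into the claim:
LHS = sin(1)² + cos(2)² ≈ 0.8813
RHS = 1

Since LHS ≠ RHS, this pair disproves the claim, and no lexicographically smaller pair (x ≤ y, positive integers) does.

For instance (3, 6) is also a counterexample (LHS = sin(3)² + cos(6)² ≈ 0.9418, RHS = 1), but it's lexicographically larger.

Answer: (x, y) = (1, 2)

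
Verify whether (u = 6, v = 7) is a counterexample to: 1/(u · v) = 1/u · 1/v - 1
Yes

Substituting u = 6, v = 7:
LHS = 1/(6 · 7) = 1/42
RHS = 1/6 · 1/7 - 1 = -41/42

Since LHS ≠ RHS, this pair disproves the claim.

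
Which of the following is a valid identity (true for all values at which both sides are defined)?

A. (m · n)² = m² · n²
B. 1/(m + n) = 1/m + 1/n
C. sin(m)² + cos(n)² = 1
A

A: holds — e.g. at (3, 3), both sides equal 81.
B: fails at (3, 7) — LHS = 1/10, RHS = 10/21.
C: fails at (1, 2) — LHS = cos(2)² + sin(1)² ≈ 0.8813, RHS = 1.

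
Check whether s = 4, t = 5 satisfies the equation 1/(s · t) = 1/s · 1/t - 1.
Fails

Substituting s = 4, t = 5:

LHS = 1/(4 · 5) = 1/20
RHS = 1/4 · 1/5 - 1 = -19/20

LHS ≠ RHS, so the equation does not hold at this point.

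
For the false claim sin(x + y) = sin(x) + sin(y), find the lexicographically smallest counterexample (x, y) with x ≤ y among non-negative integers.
(x, y) = (1, 1)

At (0, 1): both sides equal sin(1) ≈ 0.8415, so it holds there.

Substituting (1, 1) into the claim:
LHS = sin(1 + 1) = sin(2) ≈ 0.9093
RHS = sin(1) + sin(1) = 2·sin(1) ≈ 1.683

Since LHS ≠ RHS, this pair disproves the claim, and no lexicographically smaller pair (x ≤ y, non-negative integers) does.

For instance (1, 2) is also a counterexample (LHS = sin(3) ≈ 0.1411, RHS = sin(1) + sin(2) ≈ 1.751), but it's lexicographically larger.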